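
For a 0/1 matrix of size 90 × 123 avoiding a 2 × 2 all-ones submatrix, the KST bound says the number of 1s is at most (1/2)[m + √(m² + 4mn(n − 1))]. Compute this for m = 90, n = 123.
z(90, 123; 2, 2) ≤ (1/2)[90 + √(90² + 4·90·123·122)] = (1/2)[90 + √5410260] = 1207.9983

Kővári–Sós–Turán: let r_1, ..., r_90 be the row sums and z = Σ r_i the total number of 1s. Each pair of columns can share at most one row with both entries 1 (else a 2×2 all-ones block appears), so Σ_i C(r_i, 2) ≤ C(123, 2) = 7503. By convexity Σ_i C(r_i, 2) ≥ 90·C(z/90, 2) = z(z − 90)/(2·90), giving z² − 90z − 90·123·122 ≤ 0 and hence z ≤ (1/2)[90 + √(8100 + 4·1350540)] = (1/2)[90 + √5410260] ≈ (1/2)(90 + 2325.9966) = 1207.9983.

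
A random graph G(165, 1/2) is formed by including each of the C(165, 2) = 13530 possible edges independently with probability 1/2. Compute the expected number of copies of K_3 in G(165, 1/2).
E[# K_3] = C(165, 3) · (1/2)^C(3, 2) = 735130 / 2^3 = 367565/4 = 91891.25

For each 3-subset S of vertices (there are C(165, 3) = 735130 such S), let X_S = 1 if S induces a K_3 (all C(3, 2) = 3 edges present). Then P(X_S = 1) = (1/2)^3 = 1/8. By linearity of expectation, E[# K_3] = C(165, 3) · (1/2)^3 = 735130 / 8 = 367565/4 = 91891.25.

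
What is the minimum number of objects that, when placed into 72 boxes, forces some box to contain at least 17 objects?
n = (17 − 1)·72 + 1 = 1153

By the generalised pigeonhole principle, to guarantee some box contains ≥ r objects we need more than (r − 1) · k objects total. Threshold: n = (r − 1) · k + 1. With r = 17 and k = 72: n = 16 · 72 + 1 = 1152 + 1 = 1153. For n = 1152 = 16 · 72, we can put exactly 16 objects in every box, avoiding 17 in any single one — so 1153 is tight.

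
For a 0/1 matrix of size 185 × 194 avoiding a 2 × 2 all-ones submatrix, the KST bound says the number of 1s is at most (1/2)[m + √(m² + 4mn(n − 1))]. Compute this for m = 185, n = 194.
z(185, 194; 2, 2) ≤ (1/2)[185 + √(185² + 4·185·194·193)] = (1/2)[185 + √27741305] = 2726.0008

Kővári–Sós–Turán: let r_1, ..., r_185 be the row sums and z = Σ r_i the total number of 1s. Each pair of columns can share at most one row with both entries 1 (else a 2×2 all-ones block appears), so Σ_i C(r_i, 2) ≤ C(194, 2) = 18721. By convexity Σ_i C(r_i, 2) ≥ 185·C(z/185, 2) = z(z − 185)/(2·185), giving z² − 185z − 185·194·193 ≤ 0 and hence z ≤ (1/2)[185 + √(34225 + 4·6926770)] = (1/2)[185 + √27741305] ≈ (1/2)(185 + 5267.0015) = 2726.0008.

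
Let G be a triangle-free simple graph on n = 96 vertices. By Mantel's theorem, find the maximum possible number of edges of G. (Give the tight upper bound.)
ex(96, K_3) = ⌊96^2/4⌋ = 2304

Mantel (1907): a triangle-free graph on n vertices has at most ⌊n^2/4⌋ edges, with equality for the complete bipartite graph K_{⌊n/2⌋, ⌈n/2⌉}. For n = 96: ⌊96^2/4⌋ = ⌊9216/4⌋ = 2304. The extremal graph is K_{48, 48}, which has 48·48 = 2304 edges.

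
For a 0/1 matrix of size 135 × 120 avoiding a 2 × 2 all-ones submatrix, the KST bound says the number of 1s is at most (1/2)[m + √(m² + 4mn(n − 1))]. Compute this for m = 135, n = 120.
z(135, 120; 2, 2) ≤ (1/2)[135 + √(135² + 4·135·120·119)] = (1/2)[135 + √7729425] = 1457.5922

Kővári–Sós–Turán: let r_1, ..., r_135 be the row sums and z = Σ r_i the total number of 1s. Each pair of columns can share at most one row with both entries 1 (else a 2×2 all-ones block appears), so Σ_i C(r_i, 2) ≤ C(120, 2) = 7140. By convexity Σ_i C(r_i, 2) ≥ 135·C(z/135, 2) = z(z − 135)/(2·135), giving z² − 135z − 135·120·119 ≤ 0 and hence z ≤ (1/2)[135 + √(18225 + 4·1927800)] = (1/2)[135 + √7729425] ≈ (1/2)(135 + 2780.1843) = 1457.5922.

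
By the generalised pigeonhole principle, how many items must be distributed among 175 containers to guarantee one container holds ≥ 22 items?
n = (22 − 1)·175 + 1 = 3676

By the generalised pigeonhole principle, to guarantee some box contains ≥ r objects we need more than (r − 1) · k objects total. Threshold: n = (r − 1) · k + 1. With r = 22 and k = 175: n = 21 · 175 + 1 = 3675 + 1 = 3676. For n = 3675 = 21 · 175, we can put exactly 21 objects in every box, avoiding 22 in any single one — so 3676 is tight.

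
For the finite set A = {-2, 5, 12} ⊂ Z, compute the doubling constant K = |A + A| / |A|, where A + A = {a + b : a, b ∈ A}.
K = |A + A| / |A| = 5/3

Enumerate A + A = {a + b : a, b ∈ A}. With |A| = 3, there are |A|^2 = 9 ordered sum pairs; collecting distinct values, A + A = {-4, 3, 10, 17, 24}, so |A + A| = 5. Thus K = 5/3. Here |A + A| = 2|A| − 1 = 5, the minimum possible — so K = 5/3 is minimal, which holds iff A is an arithmetic progression.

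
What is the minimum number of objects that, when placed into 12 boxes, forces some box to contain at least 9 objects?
n = (9 − 1)·12 + 1 = 97

By the generalised pigeonhole principle, to guarantee some box contains ≥ r objects we need more than (r − 1) · k objects total. Threshold: n = (r − 1) · k + 1. With r = 9 and k = 12: n = 8 · 12 + 1 = 96 + 1 = 97. For n = 96 = 8 · 12, we can put exactly 8 objects in every box, avoiding 9 in any single one — so 97 is tight.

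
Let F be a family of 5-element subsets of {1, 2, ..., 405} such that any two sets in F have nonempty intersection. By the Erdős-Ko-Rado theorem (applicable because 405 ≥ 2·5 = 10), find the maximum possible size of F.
max |F| = C(404, 4) = 1093567501

Erdős-Ko-Rado (1961): when n ≥ 2k, max |F| = C(n−1, k−1). The bound is attained by the star {A : i ∈ A} for any fixed i ∈ [n]. Here C(405−1, 5−1) = C(404, 4) = 1093567501.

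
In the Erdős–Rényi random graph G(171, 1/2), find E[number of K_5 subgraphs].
E[# K_5] = C(171, 5) · (1/2)^C(5, 2) = 1148619654 / 2^10 = 574309827/512 ≈ 1121698.880859

For each 5-subset S of vertices (there are C(171, 5) = 1148619654 such S), let X_S = 1 if S induces a K_5 (all C(5, 2) = 10 edges present). Then P(X_S = 1) = (1/2)^10 = 1/1024. By linearity of expectation, E[# K_5] = C(171, 5) · (1/2)^10 = 1148619654 / 1024 = 574309827/512 ≈ 1121698.880859.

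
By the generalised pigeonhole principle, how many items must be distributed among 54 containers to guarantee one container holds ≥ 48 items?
n = (48 − 1)·54 + 1 = 2539

By the generalised pigeonhole principle, to guarantee some box contains ≥ r objects we need more than (r − 1) · k objects total. Threshold: n = (r − 1) · k + 1. With r = 48 and k = 54: n = 47 · 54 + 1 = 2538 + 1 = 2539. For n = 2538 = 47 · 54, we can put exactly 47 objects in every box, avoiding 48 in any single one — so 2539 is tight.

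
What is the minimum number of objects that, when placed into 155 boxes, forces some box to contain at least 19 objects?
n = (19 − 1)·155 + 1 = 2791

By the generalised pigeonhole principle, to guarantee some box contains ≥ r objects we need more than (r − 1) · k objects total. Threshold: n = (r − 1) · k + 1. With r = 19 and k = 155: n = 18 · 155 + 1 = 2790 + 1 = 2791. For n = 2790 = 18 · 155, we can put exactly 18 objects in every box, avoiding 19 in any single one — so 2791 is tight.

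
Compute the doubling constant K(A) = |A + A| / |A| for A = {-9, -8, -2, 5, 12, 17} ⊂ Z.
K = |A + A| / |A| = 18/6 = 3

Enumerate A + A = {a + b : a, b ∈ A}. With |A| = 6, there are |A|^2 = 36 ordered sum pairs; collecting distinct values, A + A = {-18, -17, -16, -11, -10, -4, -3, 3, 4, 8, 9, 10, 15, 17, 22, 24, 29, 34}, so |A + A| = 18. Thus K = 18/6 = 3. For comparison, the minimum possible |A + A| over all 6-element sets is 2·6 − 1 = 11 (so min K = 11/6), attained only by arithmetic progressions.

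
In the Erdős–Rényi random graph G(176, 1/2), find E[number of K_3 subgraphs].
E[# K_3] = C(176, 3) · (1/2)^C(3, 2) = 893200 / 2^3 = 111650

For each 3-subset S of vertices (there are C(176, 3) = 893200 such S), let X_S = 1 if S induces a K_3 (all C(3, 2) = 3 edges present). Then P(X_S = 1) = (1/2)^3 = 1/8. By linearity of expectation, E[# K_3] = C(176, 3) · (1/2)^3 = 893200 / 8 = 111650.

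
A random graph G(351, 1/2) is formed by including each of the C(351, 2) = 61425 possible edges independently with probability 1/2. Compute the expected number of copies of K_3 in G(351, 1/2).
E[# K_3] = C(351, 3) · (1/2)^C(3, 2) = 7145775 / 2^3 = 893221.875

For each 3-subset S of vertices (there are C(351, 3) = 7145775 such S), let X_S = 1 if S induces a K_3 (all C(3, 2) = 3 edges present). Then P(X_S = 1) = (1/2)^3 = 1/8. By linearity of expectation, E[# K_3] = C(351, 3) · (1/2)^3 = 7145775 / 8 = 893221.875.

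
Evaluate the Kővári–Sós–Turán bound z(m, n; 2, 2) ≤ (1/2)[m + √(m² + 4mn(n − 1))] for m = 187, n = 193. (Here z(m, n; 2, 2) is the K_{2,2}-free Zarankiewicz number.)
z(187, 193; 2, 2) ≤ (1/2)[187 + √(187² + 4·187·193·192)] = (1/2)[187 + √27752857] = 2727.549

Kővári–Sós–Turán: let r_1, ..., r_187 be the row sums and z = Σ r_i the total number of 1s. Each pair of columns can share at most one row with both entries 1 (else a 2×2 all-ones block appears), so Σ_i C(r_i, 2) ≤ C(193, 2) = 18528. By convexity Σ_i C(r_i, 2) ≥ 187·C(z/187, 2) = z(z − 187)/(2·187), giving z² − 187z − 187·193·192 ≤ 0 and hence z ≤ (1/2)[187 + √(34969 + 4·6929472)] = (1/2)[187 + √27752857] ≈ (1/2)(187 + 5268.098) = 2727.549.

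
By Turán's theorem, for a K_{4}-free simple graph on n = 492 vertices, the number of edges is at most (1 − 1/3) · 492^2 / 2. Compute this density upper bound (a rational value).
Turán density bound = (2/3) · 492^2/2 = 80688

Turán's theorem: ex(n, K_{r+1}) is achieved by the complete r-partite Turán graph T(n, r) with parts as balanced as possible, and is at most (1 − 1/r) · n^2/2. For r = 3, n = 492: the density bound is (2/3) · 242064/2 = 80688. Since 3 ∣ 492, the Turán graph T(492, 3) has parts of equal size 164, and its edge count e(T(492, 3)) = 80688 attains the density bound exactly.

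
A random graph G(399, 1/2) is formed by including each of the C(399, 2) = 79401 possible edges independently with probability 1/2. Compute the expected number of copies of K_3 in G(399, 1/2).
E[# K_3] = C(399, 3) · (1/2)^C(3, 2) = 10507399 / 2^3 = 1313424.875

For each 3-subset S of vertices (there are C(399, 3) = 10507399 such S), let X_S = 1 if S induces a K_3 (all C(3, 2) = 3 edges present). Then P(X_S = 1) = (1/2)^3 = 1/8. By linearity of expectation, E[# K_3] = C(399, 3) · (1/2)^3 = 10507399 / 8 = 1313424.875.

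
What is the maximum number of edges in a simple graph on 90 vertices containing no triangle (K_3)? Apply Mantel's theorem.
ex(90, K_3) = ⌊90^2/4⌋ = 2025

Mantel (1907): a triangle-free graph on n vertices has at most ⌊n^2/4⌋ edges, with equality for the complete bipartite graph K_{⌊n/2⌋, ⌈n/2⌉}. For n = 90: ⌊90^2/4⌋ = ⌊8100/4⌋ = 2025. The extremal graph is K_{45, 45}, which has 45·45 = 2025 edges.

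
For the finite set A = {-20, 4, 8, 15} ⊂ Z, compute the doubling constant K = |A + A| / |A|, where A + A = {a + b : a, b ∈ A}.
K = |A + A| / |A| = 10/4 = 5/2

Enumerate A + A = {a + b : a, b ∈ A}. With |A| = 4, there are |A|^2 = 16 ordered sum pairs; collecting distinct values, A + A = {-40, -16, -12, -5, 8, 12, 16, 19, 23, 30}, so |A + A| = 10. Thus K = 10/4 = 5/2. For comparison, the minimum possible |A + A| over all 4-element sets is 2·4 − 1 = 7 (so min K = 7/4), attained only by arithmetic progressions.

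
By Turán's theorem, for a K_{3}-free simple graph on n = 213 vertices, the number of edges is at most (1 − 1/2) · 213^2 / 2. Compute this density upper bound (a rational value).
Turán density bound = (1/2) · 213^2/2 = 45369/4 ≈ 11342.25

Turán's theorem: ex(n, K_{r+1}) is achieved by the complete r-partite Turán graph T(n, r) with parts as balanced as possible, and is at most (1 − 1/r) · n^2/2. For r = 2, n = 213: the density bound is (1/2) · 45369/2 = 45369/4 ≈ 11342.25. The integer-valued extremum is e(T(213, 2)) = 11342, which is strictly less than the density bound 45369/4 since 2 ∤ 213 (the parts of T(213, 2) cannot all be equal).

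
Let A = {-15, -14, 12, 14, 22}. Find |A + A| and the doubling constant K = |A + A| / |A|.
K = |A + A| / |A| = 15/5 = 3

Enumerate A + A = {a + b : a, b ∈ A}. With |A| = 5, there are |A|^2 = 25 ordered sum pairs; collecting distinct values, A + A = {-30, -29, -28, -3, -2, -1, 0, 7, 8, 24, 26, 28, 34, 36, 44}, so |A + A| = 15. Thus K = 15/5 = 3. For comparison, the minimum possible |A + A| over all 5-element sets is 2·5 − 1 = 9 (so min K = 9/5), attained only by arithmetic progressions.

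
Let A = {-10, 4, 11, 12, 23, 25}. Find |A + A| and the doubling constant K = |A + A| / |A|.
K = |A + A| / |A| = 20/6 = 10/3

Enumerate A + A = {a + b : a, b ∈ A}. With |A| = 6, there are |A|^2 = 36 ordered sum pairs; collecting distinct values, A + A = {-20, -6, 1, 2, 8, 13, 15, 16, 22, 23, 24, 27, 29, 34, 35, 36, 37, 46, 48, 50}, so |A + A| = 20. Thus K = 20/6 = 10/3. For comparison, the minimum possible |A + A| over all 6-element sets is 2·6 − 1 = 11 (so min K = 11/6), attained only by arithmetic progressions.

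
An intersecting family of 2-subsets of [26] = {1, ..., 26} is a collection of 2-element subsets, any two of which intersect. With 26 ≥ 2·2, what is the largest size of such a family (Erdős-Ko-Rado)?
max |F| = C(25, 1) = 25

Erdős-Ko-Rado (1961): when n ≥ 2k, max |F| = C(n−1, k−1). The bound is attained by the star {A : i ∈ A} for any fixed i ∈ [n]. Here C(26−1, 2−1) = C(25, 1) = 25.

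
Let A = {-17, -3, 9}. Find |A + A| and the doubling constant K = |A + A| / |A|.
K = |A + A| / |A| = 6/3 = 2

Enumerate A + A = {a + b : a, b ∈ A}. With |A| = 3, there are |A|^2 = 9 ordered sum pairs; collecting distinct values, A + A = {-34, -20, -8, -6, 6, 18}, so |A + A| = 6. Thus K = 6/3 = 2. For comparison, the minimum possible |A + A| over all 3-element sets is 2·3 − 1 = 5 (so min K = 5/3), attained only by arithmetic progressions.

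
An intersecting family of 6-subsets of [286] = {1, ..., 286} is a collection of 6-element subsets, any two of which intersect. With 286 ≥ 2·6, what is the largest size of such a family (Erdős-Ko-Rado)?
max |F| = C(285, 5) = 15125990307

The Erdős-Ko-Rado theorem states: for n ≥ 2k, an intersecting family of k-subsets of an n-element set has size at most C(n − 1, k − 1), with equality for 'star' families {A ⊆ [n] : |A| = k, i ∈ A} (fix an element i). For n = 286, k = 6: C(285, 5) = 15125990307.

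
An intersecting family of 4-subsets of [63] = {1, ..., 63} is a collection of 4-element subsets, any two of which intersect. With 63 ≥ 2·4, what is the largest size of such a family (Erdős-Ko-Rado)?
max |F| = C(62, 3) = 37820

Erdős-Ko-Rado (1961): when n ≥ 2k, max |F| = C(n−1, k−1). The bound is attained by the star {A : i ∈ A} for any fixed i ∈ [n]. Here C(63−1, 4−1) = C(62, 3) = 37820.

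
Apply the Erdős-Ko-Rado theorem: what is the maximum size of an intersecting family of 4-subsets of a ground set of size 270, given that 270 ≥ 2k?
max |F| = C(269, 3) = 3208094

The Erdős-Ko-Rado theorem states: for n ≥ 2k, an intersecting family of k-subsets of an n-element set has size at most C(n − 1, k − 1), with equality for 'star' families {A ⊆ [n] : |A| = k, i ∈ A} (fix an element i). For n = 270, k = 4: C(269, 3) = 3208094.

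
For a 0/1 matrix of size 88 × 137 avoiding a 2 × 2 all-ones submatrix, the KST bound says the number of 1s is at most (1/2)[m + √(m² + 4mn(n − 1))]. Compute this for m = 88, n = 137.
z(88, 137; 2, 2) ≤ (1/2)[88 + √(88² + 4·88·137·136)] = (1/2)[88 + √6566208] = 1325.2307

Kővári–Sós–Turán: let r_1, ..., r_88 be the row sums and z = Σ r_i the total number of 1s. Each pair of columns can share at most one row with both entries 1 (else a 2×2 all-ones block appears), so Σ_i C(r_i, 2) ≤ C(137, 2) = 9316. By convexity Σ_i C(r_i, 2) ≥ 88·C(z/88, 2) = z(z − 88)/(2·88), giving z² − 88z − 88·137·136 ≤ 0 and hence z ≤ (1/2)[88 + √(7744 + 4·1639616)] = (1/2)[88 + √6566208] ≈ (1/2)(88 + 2562.4613) = 1325.2307.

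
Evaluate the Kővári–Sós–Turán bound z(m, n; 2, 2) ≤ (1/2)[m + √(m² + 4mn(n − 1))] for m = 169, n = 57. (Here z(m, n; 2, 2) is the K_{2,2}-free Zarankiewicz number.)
z(169, 57; 2, 2) ≤ (1/2)[169 + √(169² + 4·169·57·56)] = (1/2)[169 + √2186353] = 823.8161

Kővári–Sós–Turán: let r_1, ..., r_169 be the row sums and z = Σ r_i the total number of 1s. Each pair of columns can share at most one row with both entries 1 (else a 2×2 all-ones block appears), so Σ_i C(r_i, 2) ≤ C(57, 2) = 1596. By convexity Σ_i C(r_i, 2) ≥ 169·C(z/169, 2) = z(z − 169)/(2·169), giving z² − 169z − 169·57·56 ≤ 0 and hence z ≤ (1/2)[169 + √(28561 + 4·539448)] = (1/2)[169 + √2186353] ≈ (1/2)(169 + 1478.6321) = 823.8161.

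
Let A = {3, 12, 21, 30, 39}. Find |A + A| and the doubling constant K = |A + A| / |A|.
K = |A + A| / |A| = 9/5

Enumerate A + A = {a + b : a, b ∈ A}. With |A| = 5, there are |A|^2 = 25 ordered sum pairs; collecting distinct values, A + A = {6, 15, 24, 33, 42, 51, 60, 69, 78}, so |A + A| = 9. Thus K = 9/5. Here |A + A| = 2|A| − 1 = 9, the minimum possible — so K = 9/5 is minimal, which holds iff A is an arithmetic progression.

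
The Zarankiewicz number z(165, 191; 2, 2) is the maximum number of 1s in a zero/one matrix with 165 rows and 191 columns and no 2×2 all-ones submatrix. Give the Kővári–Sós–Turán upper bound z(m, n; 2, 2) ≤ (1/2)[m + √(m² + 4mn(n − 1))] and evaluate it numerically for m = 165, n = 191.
z(165, 191; 2, 2) ≤ (1/2)[165 + √(165² + 4·165·191·190)] = (1/2)[165 + √23978625] = 2530.8987

Kővári–Sós–Turán: let r_1, ..., r_165 be the row sums and z = Σ r_i the total number of 1s. Each pair of columns can share at most one row with both entries 1 (else a 2×2 all-ones block appears), so Σ_i C(r_i, 2) ≤ C(191, 2) = 18145. By convexity Σ_i C(r_i, 2) ≥ 165·C(z/165, 2) = z(z − 165)/(2·165), giving z² − 165z − 165·191·190 ≤ 0 and hence z ≤ (1/2)[165 + √(27225 + 4·5987850)] = (1/2)[165 + √23978625] ≈ (1/2)(165 + 4896.7974) = 2530.8987.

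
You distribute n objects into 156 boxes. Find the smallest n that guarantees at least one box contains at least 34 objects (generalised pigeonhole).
n = (34 − 1)·156 + 1 = 5149

By the generalised pigeonhole principle, to guarantee some box contains ≥ r objects we need more than (r − 1) · k objects total. Threshold: n = (r − 1) · k + 1. With r = 34 and k = 156: n = 33 · 156 + 1 = 5148 + 1 = 5149. For n = 5148 = 33 · 156, we can put exactly 33 objects in every box, avoiding 34 in any single one — so 5149 is tight.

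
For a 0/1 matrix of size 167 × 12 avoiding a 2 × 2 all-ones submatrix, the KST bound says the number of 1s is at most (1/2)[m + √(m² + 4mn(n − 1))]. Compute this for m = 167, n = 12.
z(167, 12; 2, 2) ≤ (1/2)[167 + √(167² + 4·167·12·11)] = (1/2)[167 + √116065] = 253.8416

Kővári–Sós–Turán: let r_1, ..., r_167 be the row sums and z = Σ r_i the total number of 1s. Each pair of columns can share at most one row with both entries 1 (else a 2×2 all-ones block appears), so Σ_i C(r_i, 2) ≤ C(12, 2) = 66. By convexity Σ_i C(r_i, 2) ≥ 167·C(z/167, 2) = z(z − 167)/(2·167), giving z² − 167z − 167·12·11 ≤ 0 and hence z ≤ (1/2)[167 + √(27889 + 4·22044)] = (1/2)[167 + √116065] ≈ (1/2)(167 + 340.6831) = 253.8416.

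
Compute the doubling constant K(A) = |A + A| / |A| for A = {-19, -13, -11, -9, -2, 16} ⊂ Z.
K = |A + A| / |A| = 20/6 = 10/3

Enumerate A + A = {a + b : a, b ∈ A}. With |A| = 6, there are |A|^2 = 36 ordered sum pairs; collecting distinct values, A + A = {-38, -32, -30, -28, -26, -24, -22, -21, -20, -18, -15, -13, -11, -4, -3, 3, 5, 7, 14, 32}, so |A + A| = 20. Thus K = 20/6 = 10/3. For comparison, the minimum possible |A + A| over all 6-element sets is 2·6 − 1 = 11 (so min K = 11/6), attained only by arithmetic progressions.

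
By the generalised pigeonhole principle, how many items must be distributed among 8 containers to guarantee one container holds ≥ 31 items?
n = (31 − 1)·8 + 1 = 241

By the generalised pigeonhole principle, to guarantee some box contains ≥ r objects we need more than (r − 1) · k objects total. Threshold: n = (r − 1) · k + 1. With r = 31 and k = 8: n = 30 · 8 + 1 = 240 + 1 = 241. For n = 240 = 30 · 8, we can put exactly 30 objects in every box, avoiding 31 in any single one — so 241 is tight.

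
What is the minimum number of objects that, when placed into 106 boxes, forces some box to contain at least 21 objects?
n = (21 − 1)·106 + 1 = 2121

By the generalised pigeonhole principle, to guarantee some box contains ≥ r objects we need more than (r − 1) · k objects total. Threshold: n = (r − 1) · k + 1. With r = 21 and k = 106: n = 20 · 106 + 1 = 2120 + 1 = 2121. For n = 2120 = 20 · 106, we can put exactly 20 objects in every box, avoiding 21 in any single one — so 2121 is tight.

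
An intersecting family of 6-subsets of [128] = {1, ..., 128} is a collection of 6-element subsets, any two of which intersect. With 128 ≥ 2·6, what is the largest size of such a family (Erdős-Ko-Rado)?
max |F| = C(127, 5) = 254231775

The Erdős-Ko-Rado theorem states: for n ≥ 2k, an intersecting family of k-subsets of an n-element set has size at most C(n − 1, k − 1), with equality for 'star' families {A ⊆ [n] : |A| = k, i ∈ A} (fix an element i). For n = 128, k = 6: C(127, 5) = 254231775.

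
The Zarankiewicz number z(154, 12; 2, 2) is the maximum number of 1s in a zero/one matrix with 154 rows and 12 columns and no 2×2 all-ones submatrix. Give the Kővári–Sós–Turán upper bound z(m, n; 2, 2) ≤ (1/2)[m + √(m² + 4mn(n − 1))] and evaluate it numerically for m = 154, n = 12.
z(154, 12; 2, 2) ≤ (1/2)[154 + √(154² + 4·154·12·11)] = (1/2)[154 + √105028] = 239.0401

Kővári–Sós–Turán: let r_1, ..., r_154 be the row sums and z = Σ r_i the total number of 1s. Each pair of columns can share at most one row with both entries 1 (else a 2×2 all-ones block appears), so Σ_i C(r_i, 2) ≤ C(12, 2) = 66. By convexity Σ_i C(r_i, 2) ≥ 154·C(z/154, 2) = z(z − 154)/(2·154), giving z² − 154z − 154·12·11 ≤ 0 and hence z ≤ (1/2)[154 + √(23716 + 4·20328)] = (1/2)[154 + √105028] ≈ (1/2)(154 + 324.0802) = 239.0401.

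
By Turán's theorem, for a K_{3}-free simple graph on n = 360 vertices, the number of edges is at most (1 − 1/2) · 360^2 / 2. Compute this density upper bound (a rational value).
Turán density bound = (1/2) · 360^2/2 = 32400

Turán's theorem: ex(n, K_{r+1}) is achieved by the complete r-partite Turán graph T(n, r) with parts as balanced as possible, and is at most (1 − 1/r) · n^2/2. For r = 2, n = 360: the density bound is (1/2) · 129600/2 = 32400. Since 2 ∣ 360, the Turán graph T(360, 2) has parts of equal size 180, and its edge count e(T(360, 2)) = 32400 attains the density bound exactly.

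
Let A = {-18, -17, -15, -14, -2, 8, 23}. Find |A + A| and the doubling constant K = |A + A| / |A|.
K = |A + A| / |A| = 26/7

Enumerate A + A = {a + b : a, b ∈ A}. With |A| = 7, there are |A|^2 = 49 ordered sum pairs; collecting distinct values, A + A = {-36, -35, -34, -33, -32, -31, -30, -29, -28, -20, -19, -17, -16, -10, -9, -7, -6, -4, 5, 6, 8, 9, 16, 21, 31, 46}, so |A + A| = 26. Thus K = 26/7. For comparison, the minimum possible |A + A| over all 7-element sets is 2·7 − 1 = 13 (so min K = 13/7), attained only by arithmetic progressions.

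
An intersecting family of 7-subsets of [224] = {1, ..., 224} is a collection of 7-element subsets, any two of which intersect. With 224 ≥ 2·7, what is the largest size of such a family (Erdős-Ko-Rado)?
max |F| = C(223, 6) = 159602946217

The Erdős-Ko-Rado theorem states: for n ≥ 2k, an intersecting family of k-subsets of an n-element set has size at most C(n − 1, k − 1), with equality for 'star' families {A ⊆ [n] : |A| = k, i ∈ A} (fix an element i). For n = 224, k = 7: C(223, 6) = 159602946217.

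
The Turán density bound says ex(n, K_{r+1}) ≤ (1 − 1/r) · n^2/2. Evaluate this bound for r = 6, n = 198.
Turán density bound = (5/6) · 198^2/2 = 16335

Turán's theorem: ex(n, K_{r+1}) is achieved by the complete r-partite Turán graph T(n, r) with parts as balanced as possible, and is at most (1 − 1/r) · n^2/2. For r = 6, n = 198: the density bound is (5/6) · 39204/2 = 16335. Since 6 ∣ 198, the Turán graph T(198, 6) has parts of equal size 33, and its edge count e(T(198, 6)) = 16335 attains the density bound exactly.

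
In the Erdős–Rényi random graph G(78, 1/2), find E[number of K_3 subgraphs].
E[# K_3] = C(78, 3) · (1/2)^C(3, 2) = 76076 / 2^3 = 19019/2 = 9509.5

For each 3-subset S of vertices (there are C(78, 3) = 76076 such S), let X_S = 1 if S induces a K_3 (all C(3, 2) = 3 edges present). Then P(X_S = 1) = (1/2)^3 = 1/8. By linearity of expectation, E[# K_3] = C(78, 3) · (1/2)^3 = 76076 / 8 = 19019/2 = 9509.5.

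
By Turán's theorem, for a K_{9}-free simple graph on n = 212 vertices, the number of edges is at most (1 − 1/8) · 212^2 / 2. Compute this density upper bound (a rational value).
Turán density bound = (7/8) · 212^2/2 = 19663

Turán's theorem: ex(n, K_{r+1}) is achieved by the complete r-partite Turán graph T(n, r) with parts as balanced as possible, and is at most (1 − 1/r) · n^2/2. For r = 8, n = 212: the density bound is (7/8) · 44944/2 = 19663. The integer-valued extremum is e(T(212, 8)) = 19662, which is strictly less than the density bound 19663 since 8 ∤ 212 (the parts of T(212, 8) cannot all be equal).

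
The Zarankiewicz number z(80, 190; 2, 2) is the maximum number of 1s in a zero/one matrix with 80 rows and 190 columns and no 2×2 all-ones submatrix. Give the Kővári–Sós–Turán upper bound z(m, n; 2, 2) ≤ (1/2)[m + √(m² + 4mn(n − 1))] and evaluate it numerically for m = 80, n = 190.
z(80, 190; 2, 2) ≤ (1/2)[80 + √(80² + 4·80·190·189)] = (1/2)[80 + √11497600] = 1735.4056

Kővári–Sós–Turán: let r_1, ..., r_80 be the row sums and z = Σ r_i the total number of 1s. Each pair of columns can share at most one row with both entries 1 (else a 2×2 all-ones block appears), so Σ_i C(r_i, 2) ≤ C(190, 2) = 17955. By convexity Σ_i C(r_i, 2) ≥ 80·C(z/80, 2) = z(z − 80)/(2·80), giving z² − 80z − 80·190·189 ≤ 0 and hence z ≤ (1/2)[80 + √(6400 + 4·2872800)] = (1/2)[80 + √11497600] ≈ (1/2)(80 + 3390.8111) = 1735.4056.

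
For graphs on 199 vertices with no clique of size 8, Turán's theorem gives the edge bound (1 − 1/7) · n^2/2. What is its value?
Turán density bound = (6/7) · 199^2/2 = 118803/7 ≈ 16971.8571

Turán's theorem: ex(n, K_{r+1}) is achieved by the complete r-partite Turán graph T(n, r) with parts as balanced as possible, and is at most (1 − 1/r) · n^2/2. For r = 7, n = 199: the density bound is (6/7) · 39601/2 = 118803/7 ≈ 16971.8571. The integer-valued extremum is e(T(199, 7)) = 16971, which is strictly less than the density bound 118803/7 since 7 ∤ 199 (the parts of T(199, 7) cannot all be equal).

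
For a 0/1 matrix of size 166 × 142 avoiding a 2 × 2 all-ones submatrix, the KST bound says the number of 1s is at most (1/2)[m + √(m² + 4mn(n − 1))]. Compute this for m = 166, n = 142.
z(166, 142; 2, 2) ≤ (1/2)[166 + √(166² + 4·166·142·141)] = (1/2)[166 + √13322164] = 1907.977

Kővári–Sós–Turán: let r_1, ..., r_166 be the row sums and z = Σ r_i the total number of 1s. Each pair of columns can share at most one row with both entries 1 (else a 2×2 all-ones block appears), so Σ_i C(r_i, 2) ≤ C(142, 2) = 10011. By convexity Σ_i C(r_i, 2) ≥ 166·C(z/166, 2) = z(z − 166)/(2·166), giving z² − 166z − 166·142·141 ≤ 0 and hence z ≤ (1/2)[166 + √(27556 + 4·3323652)] = (1/2)[166 + √13322164] ≈ (1/2)(166 + 3649.954) = 1907.977.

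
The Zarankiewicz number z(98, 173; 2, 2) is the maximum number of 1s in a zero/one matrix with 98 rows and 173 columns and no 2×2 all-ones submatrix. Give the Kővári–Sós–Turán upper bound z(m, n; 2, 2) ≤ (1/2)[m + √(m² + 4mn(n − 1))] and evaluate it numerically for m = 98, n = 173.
z(98, 173; 2, 2) ≤ (1/2)[98 + √(98² + 4·98·173·172)] = (1/2)[98 + √11673956] = 1757.3586

Kővári–Sós–Turán: let r_1, ..., r_98 be the row sums and z = Σ r_i the total number of 1s. Each pair of columns can share at most one row with both entries 1 (else a 2×2 all-ones block appears), so Σ_i C(r_i, 2) ≤ C(173, 2) = 14878. By convexity Σ_i C(r_i, 2) ≥ 98·C(z/98, 2) = z(z − 98)/(2·98), giving z² − 98z − 98·173·172 ≤ 0 and hence z ≤ (1/2)[98 + √(9604 + 4·2916088)] = (1/2)[98 + √11673956] ≈ (1/2)(98 + 3416.7171) = 1757.3586.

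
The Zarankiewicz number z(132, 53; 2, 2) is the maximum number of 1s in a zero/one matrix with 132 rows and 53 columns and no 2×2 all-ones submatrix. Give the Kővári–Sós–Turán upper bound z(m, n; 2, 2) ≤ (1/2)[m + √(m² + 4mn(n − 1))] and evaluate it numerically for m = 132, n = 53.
z(132, 53; 2, 2) ≤ (1/2)[132 + √(132² + 4·132·53·52)] = (1/2)[132 + √1472592] = 672.752

Kővári–Sós–Turán: let r_1, ..., r_132 be the row sums and z = Σ r_i the total number of 1s. Each pair of columns can share at most one row with both entries 1 (else a 2×2 all-ones block appears), so Σ_i C(r_i, 2) ≤ C(53, 2) = 1378. By convexity Σ_i C(r_i, 2) ≥ 132·C(z/132, 2) = z(z − 132)/(2·132), giving z² − 132z − 132·53·52 ≤ 0 and hence z ≤ (1/2)[132 + √(17424 + 4·363792)] = (1/2)[132 + √1472592] ≈ (1/2)(132 + 1213.504) = 672.752.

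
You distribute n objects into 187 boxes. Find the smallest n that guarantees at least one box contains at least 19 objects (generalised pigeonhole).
n = (19 − 1)·187 + 1 = 3367

By the generalised pigeonhole principle, to guarantee some box contains ≥ r objects we need more than (r − 1) · k objects total. Threshold: n = (r − 1) · k + 1. With r = 19 and k = 187: n = 18 · 187 + 1 = 3366 + 1 = 3367. For n = 3366 = 18 · 187, we can put exactly 18 objects in every box, avoiding 19 in any single one — so 3367 is tight.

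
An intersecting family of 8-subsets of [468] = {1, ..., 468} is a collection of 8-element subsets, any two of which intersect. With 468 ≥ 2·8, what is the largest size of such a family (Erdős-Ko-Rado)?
max |F| = C(467, 7) = 918685974774788

The Erdős-Ko-Rado theorem states: for n ≥ 2k, an intersecting family of k-subsets of an n-element set has size at most C(n − 1, k − 1), with equality for 'star' families {A ⊆ [n] : |A| = k, i ∈ A} (fix an element i). For n = 468, k = 8: C(467, 7) = 918685974774788.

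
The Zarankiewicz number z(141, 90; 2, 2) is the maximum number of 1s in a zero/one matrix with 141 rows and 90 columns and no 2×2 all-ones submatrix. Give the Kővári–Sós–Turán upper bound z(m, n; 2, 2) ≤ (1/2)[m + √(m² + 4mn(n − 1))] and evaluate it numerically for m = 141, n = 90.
z(141, 90; 2, 2) ≤ (1/2)[141 + √(141² + 4·141·90·89)] = (1/2)[141 + √4537521] = 1135.5729

Kővári–Sós–Turán: let r_1, ..., r_141 be the row sums and z = Σ r_i the total number of 1s. Each pair of columns can share at most one row with both entries 1 (else a 2×2 all-ones block appears), so Σ_i C(r_i, 2) ≤ C(90, 2) = 4005. By convexity Σ_i C(r_i, 2) ≥ 141·C(z/141, 2) = z(z − 141)/(2·141), giving z² − 141z − 141·90·89 ≤ 0 and hence z ≤ (1/2)[141 + √(19881 + 4·1129410)] = (1/2)[141 + √4537521] ≈ (1/2)(141 + 2130.1458) = 1135.5729.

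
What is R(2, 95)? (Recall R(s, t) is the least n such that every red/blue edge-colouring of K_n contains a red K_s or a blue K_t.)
R(2, 95) = 95

R(2, k) = k for all k ≥ 2: in a 2-colouring of K_k, either some edge is red (a red K_2) or all edges are blue (a blue K_k). And K_{94} coloured all-blue has no blue K_95, so R(2, 95) > 94. Hence R(2, 95) = 95.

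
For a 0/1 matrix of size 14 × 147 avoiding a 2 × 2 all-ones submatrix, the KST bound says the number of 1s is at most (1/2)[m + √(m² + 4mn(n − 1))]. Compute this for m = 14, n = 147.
z(14, 147; 2, 2) ≤ (1/2)[14 + √(14² + 4·14·147·146)] = (1/2)[14 + √1202068] = 555.1943

Kővári–Sós–Turán: let r_1, ..., r_14 be the row sums and z = Σ r_i the total number of 1s. Each pair of columns can share at most one row with both entries 1 (else a 2×2 all-ones block appears), so Σ_i C(r_i, 2) ≤ C(147, 2) = 10731. By convexity Σ_i C(r_i, 2) ≥ 14·C(z/14, 2) = z(z − 14)/(2·14), giving z² − 14z − 14·147·146 ≤ 0 and hence z ≤ (1/2)[14 + √(196 + 4·300468)] = (1/2)[14 + √1202068] ≈ (1/2)(14 + 1096.3886) = 555.1943.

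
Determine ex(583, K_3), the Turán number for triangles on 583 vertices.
ex(583, K_3) = ⌊583^2/4⌋ = 84972

Mantel (1907): a triangle-free graph on n vertices has at most ⌊n^2/4⌋ edges, with equality for the complete bipartite graph K_{⌊n/2⌋, ⌈n/2⌉}. For n = 583: ⌊583^2/4⌋ = ⌊339889/4⌋ = 84972. The extremal graph is K_{291, 292}, which has 291·292 = 84972 edges.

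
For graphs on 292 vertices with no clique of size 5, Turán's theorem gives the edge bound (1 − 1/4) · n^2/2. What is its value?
Turán density bound = (3/4) · 292^2/2 = 31974

Turán's theorem: ex(n, K_{r+1}) is achieved by the complete r-partite Turán graph T(n, r) with parts as balanced as possible, and is at most (1 − 1/r) · n^2/2. For r = 4, n = 292: the density bound is (3/4) · 85264/2 = 31974. Since 4 ∣ 292, the Turán graph T(292, 4) has parts of equal size 73, and its edge count e(T(292, 4)) = 31974 attains the density bound exactly.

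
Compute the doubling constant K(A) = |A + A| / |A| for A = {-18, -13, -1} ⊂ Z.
K = |A + A| / |A| = 6/3 = 2

Enumerate A + A = {a + b : a, b ∈ A}. With |A| = 3, there are |A|^2 = 9 ordered sum pairs; collecting distinct values, A + A = {-36, -31, -26, -19, -14, -2}, so |A + A| = 6. Thus K = 6/3 = 2. For comparison, the minimum possible |A + A| over all 3-element sets is 2·3 − 1 = 5 (so min K = 5/3), attained only by arithmetic progressions.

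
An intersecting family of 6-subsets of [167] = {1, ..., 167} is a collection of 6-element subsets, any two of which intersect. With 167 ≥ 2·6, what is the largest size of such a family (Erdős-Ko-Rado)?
max |F| = C(166, 5) = 988455798

Erdős-Ko-Rado (1961): when n ≥ 2k, max |F| = C(n−1, k−1). The bound is attained by the star {A : i ∈ A} for any fixed i ∈ [n]. Here C(167−1, 6−1) = C(166, 5) = 988455798.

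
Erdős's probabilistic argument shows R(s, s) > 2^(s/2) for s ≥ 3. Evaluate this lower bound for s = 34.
2^(34/2) = 131072; so R(34, 34) > 131072

Colour each edge of K_n uniformly at random with red/blue. The expected number of monochromatic K_34 is C(n, 34) · 2 · 2^(−C(34,2)). If C(n, 34) · 2^(1 − C(34,2)) < 1, then with positive probability no monochromatic K_34 exists, so R(34, 34) > n. The standard estimate C(n, 34) ≤ n^34/34! shows this inequality holds whenever n ≤ 2^(34/2) (since 34! · 2^(C(34,2) − 1) > 2^(34^2/2) ≥ n^34). Hence R(34, 34) > 2^(34/2) = 131072.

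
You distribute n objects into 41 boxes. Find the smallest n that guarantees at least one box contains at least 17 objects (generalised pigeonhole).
n = (17 − 1)·41 + 1 = 657

By the generalised pigeonhole principle, to guarantee some box contains ≥ r objects we need more than (r − 1) · k objects total. Threshold: n = (r − 1) · k + 1. With r = 17 and k = 41: n = 16 · 41 + 1 = 656 + 1 = 657. For n = 656 = 16 · 41, we can put exactly 16 objects in every box, avoiding 17 in any single one — so 657 is tight.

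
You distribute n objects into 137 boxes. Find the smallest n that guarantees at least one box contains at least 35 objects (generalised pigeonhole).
n = (35 − 1)·137 + 1 = 4659

By the generalised pigeonhole principle, to guarantee some box contains ≥ r objects we need more than (r − 1) · k objects total. Threshold: n = (r − 1) · k + 1. With r = 35 and k = 137: n = 34 · 137 + 1 = 4658 + 1 = 4659. For n = 4658 = 34 · 137, we can put exactly 34 objects in every box, avoiding 35 in any single one — so 4659 is tight.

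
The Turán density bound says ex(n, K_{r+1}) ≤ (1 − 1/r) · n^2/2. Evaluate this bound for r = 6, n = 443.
Turán density bound = (5/6) · 443^2/2 = 981245/12 ≈ 81770.4167

Turán's theorem: ex(n, K_{r+1}) is achieved by the complete r-partite Turán graph T(n, r) with parts as balanced as possible, and is at most (1 − 1/r) · n^2/2. For r = 6, n = 443: the density bound is (5/6) · 196249/2 = 981245/12 ≈ 81770.4167. The integer-valued extremum is e(T(443, 6)) = 81770, which is strictly less than the density bound 981245/12 since 6 ∤ 443 (the parts of T(443, 6) cannot all be equal).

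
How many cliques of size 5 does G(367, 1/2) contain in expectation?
E[# K_5] = C(367, 5) · (1/2)^C(5, 2) = 53984213283 / 2^10 ≈ 52718958.284180

For each 5-subset S of vertices (there are C(367, 5) = 53984213283 such S), let X_S = 1 if S induces a K_5 (all C(5, 2) = 10 edges present). Then P(X_S = 1) = (1/2)^10 = 1/1024. By linearity of expectation, E[# K_5] = C(367, 5) · (1/2)^10 = 53984213283 / 1024 ≈ 52718958.284180.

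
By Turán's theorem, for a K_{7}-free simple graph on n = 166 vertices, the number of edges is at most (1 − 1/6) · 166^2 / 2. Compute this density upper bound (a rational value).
Turán density bound = (5/6) · 166^2/2 = 34445/3 ≈ 11481.6667

Turán's theorem: ex(n, K_{r+1}) is achieved by the complete r-partite Turán graph T(n, r) with parts as balanced as possible, and is at most (1 − 1/r) · n^2/2. For r = 6, n = 166: the density bound is (5/6) · 27556/2 = 34445/3 ≈ 11481.6667. The integer-valued extremum is e(T(166, 6)) = 11481, which is strictly less than the density bound 34445/3 since 6 ∤ 166 (the parts of T(166, 6) cannot all be equal).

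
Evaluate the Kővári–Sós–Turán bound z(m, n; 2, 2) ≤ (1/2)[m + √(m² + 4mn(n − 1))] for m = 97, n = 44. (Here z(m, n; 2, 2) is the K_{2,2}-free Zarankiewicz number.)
z(97, 44; 2, 2) ≤ (1/2)[97 + √(97² + 4·97·44·43)] = (1/2)[97 + √743505] = 479.6337

Kővári–Sós–Turán: let r_1, ..., r_97 be the row sums and z = Σ r_i the total number of 1s. Each pair of columns can share at most one row with both entries 1 (else a 2×2 all-ones block appears), so Σ_i C(r_i, 2) ≤ C(44, 2) = 946. By convexity Σ_i C(r_i, 2) ≥ 97·C(z/97, 2) = z(z − 97)/(2·97), giving z² − 97z − 97·44·43 ≤ 0 and hence z ≤ (1/2)[97 + √(9409 + 4·183524)] = (1/2)[97 + √743505] ≈ (1/2)(97 + 862.2674) = 479.6337.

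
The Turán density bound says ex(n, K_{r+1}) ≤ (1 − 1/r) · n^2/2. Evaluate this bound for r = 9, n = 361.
Turán density bound = (8/9) · 361^2/2 = 521284/9 ≈ 57920.4444

Turán's theorem: ex(n, K_{r+1}) is achieved by the complete r-partite Turán graph T(n, r) with parts as balanced as possible, and is at most (1 − 1/r) · n^2/2. For r = 9, n = 361: the density bound is (8/9) · 130321/2 = 521284/9 ≈ 57920.4444. The integer-valued extremum is e(T(361, 9)) = 57920, which is strictly less than the density bound 521284/9 since 9 ∤ 361 (the parts of T(361, 9) cannot all be equal).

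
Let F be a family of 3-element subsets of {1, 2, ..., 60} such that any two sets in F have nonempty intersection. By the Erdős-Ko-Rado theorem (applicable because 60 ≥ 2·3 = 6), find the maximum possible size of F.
max |F| = C(59, 2) = 1711

The Erdős-Ko-Rado theorem states: for n ≥ 2k, an intersecting family of k-subsets of an n-element set has size at most C(n − 1, k − 1), with equality for 'star' families {A ⊆ [n] : |A| = k, i ∈ A} (fix an element i). For n = 60, k = 3: C(59, 2) = 1711.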